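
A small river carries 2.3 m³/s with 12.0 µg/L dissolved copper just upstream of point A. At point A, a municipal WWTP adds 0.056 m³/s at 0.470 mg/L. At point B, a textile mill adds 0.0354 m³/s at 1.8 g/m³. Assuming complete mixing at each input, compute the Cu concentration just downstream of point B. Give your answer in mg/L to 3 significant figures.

0.0492 mg/L

12.0 µg/L = 0.012 mg/L.
After input A: C = (2.3·0.012 + 0.056·0.47) / 2.356 = 0.02289 mg/L.
After input B: C = (2.356·0.02289 + 0.0354·1.8) / 2.391 = 0.04919 mg/L.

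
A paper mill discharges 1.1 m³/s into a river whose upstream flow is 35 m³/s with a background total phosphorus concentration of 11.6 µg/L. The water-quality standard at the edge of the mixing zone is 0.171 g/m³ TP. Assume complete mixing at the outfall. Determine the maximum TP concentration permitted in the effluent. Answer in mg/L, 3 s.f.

5.24 mg/L

11.6 µg/L = 0.0116 mg/L.
Mass balance: 0.171·36.1 = 1.1·Cₑ + 35·0.0116.
Cₑ = (6.173 − 0.406) / 1.1 = 5.243 mg/L.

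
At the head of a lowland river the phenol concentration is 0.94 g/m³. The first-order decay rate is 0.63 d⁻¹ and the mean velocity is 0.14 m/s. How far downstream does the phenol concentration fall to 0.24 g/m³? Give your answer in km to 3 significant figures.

From C = C₀·e^(−kt), t = ln(C₀/C)/k = ln(0.94/0.24)/0.63 = 1.365/0.63 = 2.167 d.
Distance = v·t = 0.14 m/s × 1.872e+05 s = 2.621e+04 m = 26.21 km.

26.2 km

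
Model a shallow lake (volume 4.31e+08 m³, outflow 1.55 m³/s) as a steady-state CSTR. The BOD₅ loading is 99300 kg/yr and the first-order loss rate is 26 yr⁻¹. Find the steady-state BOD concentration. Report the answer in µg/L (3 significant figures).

Outflow Q = 1.55 m³/s × 3.156e+07 s/yr = 4.891e+07 m³/yr.
Steady-state CSTR mass balance: W = Q·C + k·V·C, so C = W/(Q + kV).
Q + kV = 4.891e+07 + 26·4.31e+08 = 1.125e+10 m³/yr.
C = 99300/1.125e+10 = 8.823e-06 kg/m³ = 0.008823 mg/L = 8.823 µg/L.

8.82 µg/L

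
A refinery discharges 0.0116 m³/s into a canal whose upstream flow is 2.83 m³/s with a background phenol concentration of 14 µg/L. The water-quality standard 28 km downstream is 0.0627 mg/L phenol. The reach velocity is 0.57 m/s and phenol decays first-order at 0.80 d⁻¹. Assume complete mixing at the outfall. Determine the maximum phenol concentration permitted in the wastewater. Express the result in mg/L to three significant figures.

14 µg/L = 0.014 mg/L.
Travel time to the compliance point: t = 2.8e+04/0.57 = 4.912e+04 s = 0.5686 d; decay factor exp(−0.80·0.5686) = 0.6345.
So the concentration just after mixing may be at most 0.0627/0.6345 = 0.09881 mg/L.
Mass balance: 0.09881·2.842 = 0.0116·Cₑ + 2.83·0.014.
Cₑ = (0.2808 − 0.03962) / 0.0116 = 20.79 mg/L.

20.8 mg/L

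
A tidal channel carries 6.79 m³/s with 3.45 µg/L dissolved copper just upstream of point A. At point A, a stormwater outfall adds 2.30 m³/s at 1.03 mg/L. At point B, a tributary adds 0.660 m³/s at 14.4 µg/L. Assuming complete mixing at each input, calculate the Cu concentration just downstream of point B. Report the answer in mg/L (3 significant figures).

3.45 µg/L = 0.00345 mg/L.
After input A: C = (6.79·0.00345 + 2.3·1.03) / 9.09 = 0.2632 mg/L.
14.4 µg/L = 0.0144 mg/L.
After input B: C = (9.09·0.2632 + 0.66·0.0144) / 9.75 = 0.2464 mg/L.

0.246 mg/L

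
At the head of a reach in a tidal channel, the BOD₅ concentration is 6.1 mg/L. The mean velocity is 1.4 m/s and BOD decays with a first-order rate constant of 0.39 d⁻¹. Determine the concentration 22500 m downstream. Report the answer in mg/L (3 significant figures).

5.67 mg/L

Travel time t = 22500 m / 1.4 m/s = 2.25e+04/1.4 = 1.607e+04 s = 0.186 d.
First-order decay: C = 6.1·exp(−0.39·0.186) = 6.1·0.93 = 5.673 mg/L.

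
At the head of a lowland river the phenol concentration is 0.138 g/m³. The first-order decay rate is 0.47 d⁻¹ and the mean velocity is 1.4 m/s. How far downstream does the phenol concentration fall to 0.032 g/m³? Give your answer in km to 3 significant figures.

376 km

From C = C₀·e^(−kt), t = ln(C₀/C)/k = ln(0.138/0.032)/0.47 = 1.462/0.47 = 3.11 d.
Distance = v·t = 1.4 m/s × 2.687e+05 s = 3.761e+05 m = 376.1 km.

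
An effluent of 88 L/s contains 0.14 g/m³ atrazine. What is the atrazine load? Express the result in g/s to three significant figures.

0.0123 g/s

88 L/s = 0.088 m³/s.
Mass flux = Q·C = 0.088 m³/s × 0.14 g/m³ = 0.01232 g/s.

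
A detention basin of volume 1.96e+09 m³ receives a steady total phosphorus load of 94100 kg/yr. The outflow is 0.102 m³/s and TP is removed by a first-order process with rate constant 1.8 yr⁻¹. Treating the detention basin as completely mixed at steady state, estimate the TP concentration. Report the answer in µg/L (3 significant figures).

26.6 µg/L

Outflow Q = 0.102 m³/s × 3.156e+07 s/yr = 3.219e+06 m³/yr.
Steady-state CSTR mass balance: W = Q·C + k·V·C, so C = W/(Q + kV).
Q + kV = 3.219e+06 + 1.8·1.96e+09 = 3.531e+09 m³/yr.
C = 94100/3.531e+09 = 2.665e-05 kg/m³ = 0.02665 mg/L = 26.65 µg/L.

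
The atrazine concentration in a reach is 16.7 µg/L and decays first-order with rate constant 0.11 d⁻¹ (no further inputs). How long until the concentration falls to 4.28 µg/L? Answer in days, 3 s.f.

12.4 d

t = ln(C₀/C)/k = ln(16.7/4.28)/0.11 = 1.361/0.11 = 12.38 d.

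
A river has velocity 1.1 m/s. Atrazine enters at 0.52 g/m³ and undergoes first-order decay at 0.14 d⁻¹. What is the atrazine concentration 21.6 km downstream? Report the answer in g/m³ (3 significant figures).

Travel time t = 21.6 km / 1.1 m/s = 2.16e+04/1.1 = 1.964e+04 s = 0.2273 d.
First-order decay: C = 0.52·exp(−0.14·0.2273) = 0.52·0.9687 = 0.5037 g/m³.

0.504 g/m³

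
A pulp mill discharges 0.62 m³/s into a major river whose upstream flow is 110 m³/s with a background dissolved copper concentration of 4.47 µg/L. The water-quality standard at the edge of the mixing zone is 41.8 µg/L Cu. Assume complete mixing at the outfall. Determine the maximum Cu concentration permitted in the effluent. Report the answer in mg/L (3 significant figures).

4.47 µg/L = 0.00447 mg/L.
41.8 µg/L = 0.0418 mg/L.
Mass balance: 0.0418·110.6 = 0.62·Cₑ + 110·0.00447.
Cₑ = (4.624 − 0.4917) / 0.62 = 6.665 mg/L.

6.66 mg/L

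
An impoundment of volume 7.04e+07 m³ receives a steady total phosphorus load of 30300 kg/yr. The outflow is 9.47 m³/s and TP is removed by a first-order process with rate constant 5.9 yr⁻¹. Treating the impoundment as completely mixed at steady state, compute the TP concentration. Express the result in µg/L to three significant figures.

42.4 µg/L

Outflow Q = 9.47 m³/s × 3.156e+07 s/yr = 2.989e+08 m³/yr.
Steady-state CSTR mass balance: W = Q·C + k·V·C, so C = W/(Q + kV).
Q + kV = 2.989e+08 + 5.9·7.04e+07 = 7.142e+08 m³/yr.
C = 30300/7.142e+08 = 4.242e-05 kg/m³ = 0.04242 mg/L = 42.42 µg/L.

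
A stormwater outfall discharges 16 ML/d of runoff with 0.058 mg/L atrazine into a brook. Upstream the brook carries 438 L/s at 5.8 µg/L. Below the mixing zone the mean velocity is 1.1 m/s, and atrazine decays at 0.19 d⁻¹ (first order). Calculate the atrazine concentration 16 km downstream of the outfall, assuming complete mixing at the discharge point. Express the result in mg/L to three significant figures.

0.0206 mg/L

16 ML/d = 0.1852 m³/s.
438 L/s = 0.438 m³/s.
5.8 µg/L = 0.0058 mg/L.
After complete mixing, C₀ = (0.1852·0.058 + 0.438·0.0058) / 0.6232 = 0.02131 mg/L.
Travel time t = 1.6e+04 m / 1.1 m/s = 1.455e+04 s = 0.1684 d.
C = 0.02131·exp(−0.19·0.1684) = 0.02131·0.9685 = 0.02064 mg/L.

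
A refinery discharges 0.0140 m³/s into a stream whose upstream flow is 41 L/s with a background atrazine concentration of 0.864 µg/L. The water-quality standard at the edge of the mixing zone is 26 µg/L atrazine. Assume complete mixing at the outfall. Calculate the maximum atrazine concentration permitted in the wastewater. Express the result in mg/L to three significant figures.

0.0996 mg/L

41 L/s = 0.041 m³/s.
0.864 µg/L = 0.000864 mg/L.
26 µg/L = 0.026 mg/L.
Mass balance: 0.026·0.055 = 0.014·Cₑ + 0.041·0.000864.
Cₑ = (0.00143 − 3.542e-05) / 0.014 = 0.09961 mg/L.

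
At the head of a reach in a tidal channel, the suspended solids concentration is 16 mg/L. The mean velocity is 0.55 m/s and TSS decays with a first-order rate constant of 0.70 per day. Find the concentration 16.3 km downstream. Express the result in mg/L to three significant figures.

12.6 mg/L

Travel time t = 16.3 km / 0.55 m/s = 1.63e+04/0.55 = 2.964e+04 s = 0.343 d.
First-order decay: C = 16·exp(−0.70·0.343) = 16·0.7865 = 12.58 mg/L.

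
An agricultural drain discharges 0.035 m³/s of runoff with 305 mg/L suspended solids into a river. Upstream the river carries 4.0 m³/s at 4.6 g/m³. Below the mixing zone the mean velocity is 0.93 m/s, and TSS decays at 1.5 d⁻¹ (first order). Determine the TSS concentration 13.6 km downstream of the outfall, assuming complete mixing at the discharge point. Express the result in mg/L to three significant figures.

5.59 mg/L

After complete mixing, C₀ = (0.035·305 + 4·4.6) / 4.035 = 7.206 mg/L.
Travel time t = 1.36e+04 m / 0.93 m/s = 1.462e+04 s = 0.1693 d.
C = 7.206·exp(−1.5·0.1693) = 7.206·0.7758 = 5.59 mg/L.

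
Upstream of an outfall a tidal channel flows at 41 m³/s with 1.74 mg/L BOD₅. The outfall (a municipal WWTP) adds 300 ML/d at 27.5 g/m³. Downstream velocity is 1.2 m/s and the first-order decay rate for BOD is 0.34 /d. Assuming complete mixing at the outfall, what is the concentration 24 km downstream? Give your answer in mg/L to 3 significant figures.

300 ML/d = 3.472 m³/s.
After complete mixing, C₀ = (3.472·27.5 + 41·1.74) / 44.47 = 3.751 mg/L.
Travel time t = 2.4e+04 m / 1.2 m/s = 2e+04 s = 0.2315 d.
C = 3.751·exp(−0.34·0.2315) = 3.751·0.9243 = 3.467 mg/L.

3.47 mg/L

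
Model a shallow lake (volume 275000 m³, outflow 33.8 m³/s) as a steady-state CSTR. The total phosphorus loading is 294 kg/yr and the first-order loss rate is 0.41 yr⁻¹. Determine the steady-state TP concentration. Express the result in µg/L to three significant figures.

Outflow Q = 33.8 m³/s × 3.156e+07 s/yr = 1.067e+09 m³/yr.
Steady-state CSTR mass balance: W = Q·C + k·V·C, so C = W/(Q + kV).
Q + kV = 1.067e+09 + 0.41·275000 = 1.067e+09 m³/yr.
C = 294/1.067e+09 = 2.756e-07 kg/m³ = 0.0002756 mg/L = 0.2756 µg/L.

0.276 µg/L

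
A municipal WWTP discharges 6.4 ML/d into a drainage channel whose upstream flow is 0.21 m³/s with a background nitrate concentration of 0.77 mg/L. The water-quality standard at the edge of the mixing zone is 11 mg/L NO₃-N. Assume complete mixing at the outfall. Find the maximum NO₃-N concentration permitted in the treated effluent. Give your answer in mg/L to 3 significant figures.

40.0 mg/L

6.4 ML/d = 0.07407 m³/s.
Mass balance: 11·0.2841 = 0.07407·Cₑ + 0.21·0.77.
Cₑ = (3.125 − 0.1617) / 0.07407 = 40 mg/L.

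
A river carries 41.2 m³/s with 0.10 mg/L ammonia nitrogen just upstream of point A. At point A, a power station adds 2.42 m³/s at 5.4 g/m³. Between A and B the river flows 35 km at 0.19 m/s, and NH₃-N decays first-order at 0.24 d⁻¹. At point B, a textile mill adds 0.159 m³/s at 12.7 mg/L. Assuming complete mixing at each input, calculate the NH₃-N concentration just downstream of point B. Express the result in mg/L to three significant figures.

0.281 mg/L

After input A: C = (41.2·0.1 + 2.42·5.4) / 43.62 = 0.394 mg/L.
Over the 35 km reach to input B (t = 1.842e+05 s = 2.132 d), decay gives C = 0.394·exp(−0.24·2.132) = 0.2362 mg/L.
After input B: C = (43.62·0.2362 + 0.159·12.7) / 43.78 = 0.2815 mg/L.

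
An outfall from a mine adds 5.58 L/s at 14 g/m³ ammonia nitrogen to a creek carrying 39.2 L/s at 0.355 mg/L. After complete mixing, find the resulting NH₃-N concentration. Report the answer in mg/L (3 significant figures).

2.06 mg/L

5.58 L/s = 0.00558 m³/s.
39.2 L/s = 0.0392 m³/s.
Flow-weighted mixing gives C = (0.00558·14 + 0.0392·0.355) / (0.00558 + 0.0392) = 0.09204/0.04478 = 2.055 mg/L.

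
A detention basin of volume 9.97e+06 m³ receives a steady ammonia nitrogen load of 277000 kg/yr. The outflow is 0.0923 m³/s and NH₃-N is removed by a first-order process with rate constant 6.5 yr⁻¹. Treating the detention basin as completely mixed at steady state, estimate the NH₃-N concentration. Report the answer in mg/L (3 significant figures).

4.09 mg/L

Outflow Q = 0.0923 m³/s × 3.156e+07 s/yr = 2.913e+06 m³/yr.
Steady-state CSTR mass balance: W = Q·C + k·V·C, so C = W/(Q + kV).
Q + kV = 2.913e+06 + 6.5·9.97e+06 = 6.772e+07 m³/yr.
C = 277000/6.772e+07 = 0.004091 kg/m³ = 4.091 mg/L.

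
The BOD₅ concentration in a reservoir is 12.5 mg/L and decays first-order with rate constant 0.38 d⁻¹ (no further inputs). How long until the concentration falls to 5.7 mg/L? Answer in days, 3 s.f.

2.07 d

t = ln(C₀/C)/k = ln(12.5/5.7)/0.38 = 0.7853/0.38 = 2.066 d.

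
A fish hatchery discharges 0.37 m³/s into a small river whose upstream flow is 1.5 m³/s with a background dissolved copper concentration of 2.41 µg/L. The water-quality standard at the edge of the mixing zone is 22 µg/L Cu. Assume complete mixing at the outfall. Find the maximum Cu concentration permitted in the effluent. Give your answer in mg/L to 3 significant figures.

2.41 µg/L = 0.00241 mg/L.
22 µg/L = 0.022 mg/L.
Mass balance: 0.022·1.87 = 0.37·Cₑ + 1.5·0.00241.
Cₑ = (0.04114 − 0.003615) / 0.37 = 0.1014 mg/L.

0.101 mg/L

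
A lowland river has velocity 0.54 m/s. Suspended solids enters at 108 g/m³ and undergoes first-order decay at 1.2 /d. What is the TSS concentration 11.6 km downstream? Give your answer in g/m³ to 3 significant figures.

80.1 g/m³

Travel time t = 11.6 km / 0.54 m/s = 1.16e+04/0.54 = 2.148e+04 s = 0.2486 d.
First-order decay: C = 108·exp(−1.2·0.2486) = 108·0.742 = 80.14 g/m³.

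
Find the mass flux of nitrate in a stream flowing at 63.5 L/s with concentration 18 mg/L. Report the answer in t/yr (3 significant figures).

63.5 L/s = 0.0635 m³/s.
Mass flux = Q·C = 0.0635 m³/s × 18 g/m³ = 1.143 g/s.
= 1.143 g/s × 31.56 = 36.07 t/yr.

36.1 t/yr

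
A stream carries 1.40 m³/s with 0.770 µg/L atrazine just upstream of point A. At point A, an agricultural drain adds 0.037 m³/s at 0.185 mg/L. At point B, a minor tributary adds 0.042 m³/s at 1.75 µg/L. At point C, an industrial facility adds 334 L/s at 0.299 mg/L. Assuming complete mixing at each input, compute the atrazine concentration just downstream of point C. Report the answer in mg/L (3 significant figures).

0.0595 mg/L

0.770 µg/L = 0.00077 mg/L.
After input A: C = (1.4·0.00077 + 0.037·0.185) / 1.437 = 0.005514 mg/L.
1.75 µg/L = 0.00175 mg/L.
After input B: C = (1.437·0.005514 + 0.042·0.00175) / 1.479 = 0.005407 mg/L.
334 L/s = 0.334 m³/s.
After input C: C = (1.479·0.005407 + 0.334·0.299) / 1.813 = 0.05949 mg/L.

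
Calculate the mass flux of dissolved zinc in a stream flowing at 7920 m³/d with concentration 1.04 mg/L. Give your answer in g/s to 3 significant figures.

0.0953 g/s

7920 m³/d = 0.09167 m³/s.
Mass flux = Q·C = 0.09167 m³/s × 1.04 g/m³ = 0.09533 g/s.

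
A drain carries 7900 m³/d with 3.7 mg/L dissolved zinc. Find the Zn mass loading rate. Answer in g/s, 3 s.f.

7900 m³/d = 0.09144 m³/s.
Mass flux = Q·C = 0.09144 m³/s × 3.7 g/m³ = 0.3383 g/s.

0.338 g/s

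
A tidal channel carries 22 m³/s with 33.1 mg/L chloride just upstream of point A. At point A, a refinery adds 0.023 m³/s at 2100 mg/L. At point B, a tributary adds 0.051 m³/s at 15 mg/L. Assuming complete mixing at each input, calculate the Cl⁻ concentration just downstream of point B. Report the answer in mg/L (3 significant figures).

35.2 mg/L

After input A: C = (22·33.1 + 0.023·2100) / 22.02 = 35.26 mg/L.
After input B: C = (22.02·35.26 + 0.051·15) / 22.07 = 35.21 mg/L.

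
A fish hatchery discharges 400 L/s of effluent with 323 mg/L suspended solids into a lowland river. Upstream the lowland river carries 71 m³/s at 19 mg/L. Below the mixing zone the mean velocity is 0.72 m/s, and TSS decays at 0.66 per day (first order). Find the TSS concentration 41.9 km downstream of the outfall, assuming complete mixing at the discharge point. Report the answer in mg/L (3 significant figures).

400 L/s = 0.4 m³/s.
After complete mixing, C₀ = (0.4·323 + 71·19) / 71.4 = 20.7 mg/L.
Travel time t = 4.19e+04 m / 0.72 m/s = 5.819e+04 s = 0.6735 d.
C = 20.7·exp(−0.66·0.6735) = 20.7·0.6411 = 13.27 mg/L.

13.3 mg/L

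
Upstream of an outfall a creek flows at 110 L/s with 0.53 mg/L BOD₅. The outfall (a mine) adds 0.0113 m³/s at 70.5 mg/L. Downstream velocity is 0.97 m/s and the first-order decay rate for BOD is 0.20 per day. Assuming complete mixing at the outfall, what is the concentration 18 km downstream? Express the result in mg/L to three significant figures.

6.75 mg/L

110 L/s = 0.11 m³/s.
After complete mixing, C₀ = (0.0113·70.5 + 0.11·0.53) / 0.1213 = 7.048 mg/L.
Travel time t = 1.8e+04 m / 0.97 m/s = 1.856e+04 s = 0.2148 d.
C = 7.048·exp(−0.20·0.2148) = 7.048·0.958 = 6.752 mg/L.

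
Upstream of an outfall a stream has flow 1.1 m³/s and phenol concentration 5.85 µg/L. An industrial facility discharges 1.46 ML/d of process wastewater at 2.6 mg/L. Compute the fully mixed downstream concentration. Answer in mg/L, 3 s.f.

0.0451 mg/L

1.46 ML/d = 0.0169 m³/s.
5.85 µg/L = 0.00585 mg/L.
By mass balance at complete mixing, C = (0.0169·2.6 + 1.1·0.00585) / (0.0169 + 1.1) = 0.05037/1.117 = 0.0451 mg/L.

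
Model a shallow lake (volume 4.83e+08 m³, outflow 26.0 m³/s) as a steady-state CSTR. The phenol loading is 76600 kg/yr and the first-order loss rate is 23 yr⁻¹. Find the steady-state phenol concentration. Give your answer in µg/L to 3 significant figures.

Outflow Q = 26.0 m³/s × 3.156e+07 s/yr = 8.205e+08 m³/yr.
Steady-state CSTR mass balance: W = Q·C + k·V·C, so C = W/(Q + kV).
Q + kV = 8.205e+08 + 23·4.83e+08 = 1.193e+10 m³/yr.
C = 76600/1.193e+10 = 6.421e-06 kg/m³ = 0.006421 mg/L = 6.421 µg/L.

6.42 µg/L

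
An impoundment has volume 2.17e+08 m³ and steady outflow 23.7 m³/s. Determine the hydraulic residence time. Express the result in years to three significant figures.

0.290 yr

Q = 23.7 m³/s × 3.156e+07 s/yr = 7.479e+08 m³/yr.
Hydraulic residence time τ = V/Q = 2.17e+08/7.479e+08 = 0.2901 yr.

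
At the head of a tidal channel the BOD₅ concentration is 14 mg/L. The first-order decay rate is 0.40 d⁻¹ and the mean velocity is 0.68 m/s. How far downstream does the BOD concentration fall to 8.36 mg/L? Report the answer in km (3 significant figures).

75.7 km

From C = C₀·e^(−kt), t = ln(C₀/C)/k = ln(14/8.36)/0.40 = 0.5156/0.40 = 1.289 d.
Distance = v·t = 0.68 m/s × 1.114e+05 s = 7.573e+04 m = 75.73 km.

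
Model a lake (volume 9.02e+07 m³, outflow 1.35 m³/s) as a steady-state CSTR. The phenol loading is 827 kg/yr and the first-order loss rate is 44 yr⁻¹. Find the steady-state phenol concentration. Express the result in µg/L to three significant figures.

Outflow Q = 1.35 m³/s × 3.156e+07 s/yr = 4.26e+07 m³/yr.
Steady-state CSTR mass balance: W = Q·C + k·V·C, so C = W/(Q + kV).
Q + kV = 4.26e+07 + 44·9.02e+07 = 4.011e+09 m³/yr.
C = 827/4.011e+09 = 2.062e-07 kg/m³ = 0.0002062 mg/L = 0.2062 µg/L.

0.206 µg/L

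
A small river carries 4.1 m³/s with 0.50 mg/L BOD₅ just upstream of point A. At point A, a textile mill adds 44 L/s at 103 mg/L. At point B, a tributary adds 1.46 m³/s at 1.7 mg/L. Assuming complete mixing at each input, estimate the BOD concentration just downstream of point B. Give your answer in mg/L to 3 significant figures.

44 L/s = 0.044 m³/s.
After input A: C = (4.1·0.5 + 0.044·103) / 4.144 = 1.588 mg/L.
After input B: C = (4.144·1.588 + 1.46·1.7) / 5.604 = 1.617 mg/L.

1.62 mg/L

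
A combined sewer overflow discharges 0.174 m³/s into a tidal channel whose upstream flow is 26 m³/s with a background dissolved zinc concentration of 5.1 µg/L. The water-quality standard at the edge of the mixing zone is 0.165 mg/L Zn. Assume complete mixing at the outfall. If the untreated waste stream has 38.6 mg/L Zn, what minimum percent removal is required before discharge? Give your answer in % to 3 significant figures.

5.1 µg/L = 0.0051 mg/L.
Mass balance: 0.165·26.17 = 0.174·Cₑ + 26·0.0051.
Cₑ = (4.319 − 0.1326) / 0.174 = 24.06 mg/L.
Required removal = 1 − 24.06/38.6 = 37.67 %.

37.7 %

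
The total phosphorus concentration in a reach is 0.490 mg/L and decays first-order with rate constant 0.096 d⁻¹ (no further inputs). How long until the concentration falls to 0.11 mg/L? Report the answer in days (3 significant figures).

t = ln(C₀/C)/k = ln(0.490/0.11)/0.096 = 1.494/0.096 = 15.56 d.

15.6 d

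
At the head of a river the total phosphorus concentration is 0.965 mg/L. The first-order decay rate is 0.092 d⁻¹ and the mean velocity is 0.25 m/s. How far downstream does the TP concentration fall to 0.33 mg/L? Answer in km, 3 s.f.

From C = C₀·e^(−kt), t = ln(C₀/C)/k = ln(0.965/0.33)/0.092 = 1.073/0.092 = 11.66 d.
Distance = v·t = 0.25 m/s × 1.008e+06 s = 2.519e+05 m = 251.9 km.

252 km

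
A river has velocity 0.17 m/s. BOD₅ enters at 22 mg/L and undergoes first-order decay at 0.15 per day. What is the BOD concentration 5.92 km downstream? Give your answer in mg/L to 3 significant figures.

20.7 mg/L

Travel time t = 5.92 km / 0.17 m/s = 5920/0.17 = 3.482e+04 s = 0.4031 d.
First-order decay: C = 22·exp(−0.15·0.4031) = 22·0.9413 = 20.71 mg/L.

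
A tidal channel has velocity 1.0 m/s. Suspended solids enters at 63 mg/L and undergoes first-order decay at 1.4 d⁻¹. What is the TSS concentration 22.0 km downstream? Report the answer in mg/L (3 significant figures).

Travel time t = 22.0 km / 1.0 m/s = 2.2e+04/1.0 = 2.2e+04 s = 0.2546 d.
First-order decay: C = 63·exp(−1.4·0.2546) = 63·0.7001 = 44.11 mg/L.

44.1 mg/L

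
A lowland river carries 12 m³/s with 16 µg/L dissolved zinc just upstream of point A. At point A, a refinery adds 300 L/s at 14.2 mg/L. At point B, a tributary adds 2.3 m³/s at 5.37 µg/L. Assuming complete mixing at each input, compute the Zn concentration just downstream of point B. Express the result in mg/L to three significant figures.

0.306 mg/L

16 µg/L = 0.016 mg/L.
300 L/s = 0.3 m³/s.
After input A: C = (12·0.016 + 0.3·14.2) / 12.3 = 0.362 mg/L.
5.37 µg/L = 0.00537 mg/L.
After input B: C = (12.3·0.362 + 2.3·0.00537) / 14.6 = 0.3058 mg/L.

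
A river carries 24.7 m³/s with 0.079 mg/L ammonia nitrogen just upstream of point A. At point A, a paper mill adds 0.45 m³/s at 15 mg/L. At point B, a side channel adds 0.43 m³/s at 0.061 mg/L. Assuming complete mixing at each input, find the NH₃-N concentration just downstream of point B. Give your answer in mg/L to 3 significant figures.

0.341 mg/L

After input A: C = (24.7·0.079 + 0.45·15) / 25.15 = 0.346 mg/L.
After input B: C = (25.15·0.346 + 0.43·0.061) / 25.58 = 0.3412 mg/L.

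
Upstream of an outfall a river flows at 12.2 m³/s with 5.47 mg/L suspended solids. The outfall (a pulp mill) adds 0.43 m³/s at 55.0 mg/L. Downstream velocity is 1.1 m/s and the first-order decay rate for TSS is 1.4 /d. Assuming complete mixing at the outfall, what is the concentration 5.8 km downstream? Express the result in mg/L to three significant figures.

6.57 mg/L

After complete mixing, C₀ = (0.43·55 + 12.2·5.47) / 12.63 = 7.156 mg/L.
Travel time t = 5800 m / 1.1 m/s = 5273 s = 0.06103 d.
C = 7.156·exp(−1.4·0.06103) = 7.156·0.9181 = 6.57 mg/L.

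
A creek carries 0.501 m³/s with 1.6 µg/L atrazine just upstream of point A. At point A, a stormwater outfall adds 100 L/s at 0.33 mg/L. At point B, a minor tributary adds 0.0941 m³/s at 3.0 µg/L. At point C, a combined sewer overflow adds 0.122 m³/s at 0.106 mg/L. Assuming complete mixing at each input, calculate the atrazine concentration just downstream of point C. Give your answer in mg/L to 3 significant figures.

0.0575 mg/L

1.6 µg/L = 0.0016 mg/L.
100 L/s = 0.1 m³/s.
After input A: C = (0.501·0.0016 + 0.1·0.33) / 0.601 = 0.05624 mg/L.
3.0 µg/L = 0.003 mg/L.
After input B: C = (0.601·0.05624 + 0.0941·0.003) / 0.6951 = 0.04903 mg/L.
After input C: C = (0.6951·0.04903 + 0.122·0.106) / 0.8171 = 0.05754 mg/L.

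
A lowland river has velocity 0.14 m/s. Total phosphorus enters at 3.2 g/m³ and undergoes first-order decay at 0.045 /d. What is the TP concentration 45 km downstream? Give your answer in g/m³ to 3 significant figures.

Travel time t = 45 km / 0.14 m/s = 4.5e+04/0.14 = 3.214e+05 s = 3.72 d.
First-order decay: C = 3.2·exp(−0.045·3.72) = 3.2·0.8459 = 2.707 g/m³.

2.71 g/m³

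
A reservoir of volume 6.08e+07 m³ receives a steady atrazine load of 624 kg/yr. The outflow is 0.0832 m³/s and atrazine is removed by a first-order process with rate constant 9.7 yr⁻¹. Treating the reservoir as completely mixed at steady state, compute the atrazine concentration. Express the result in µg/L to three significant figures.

Outflow Q = 0.0832 m³/s × 3.156e+07 s/yr = 2.626e+06 m³/yr.
Steady-state CSTR mass balance: W = Q·C + k·V·C, so C = W/(Q + kV).
Q + kV = 2.626e+06 + 9.7·6.08e+07 = 5.924e+08 m³/yr.
C = 624/5.924e+08 = 1.053e-06 kg/m³ = 0.001053 mg/L = 1.053 µg/L.

1.05 µg/L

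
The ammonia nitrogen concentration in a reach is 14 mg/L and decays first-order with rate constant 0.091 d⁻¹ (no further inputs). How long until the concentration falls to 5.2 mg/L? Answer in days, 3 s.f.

t = ln(C₀/C)/k = ln(14/5.2)/0.091 = 0.9904/0.091 = 10.88 d.

10.9 d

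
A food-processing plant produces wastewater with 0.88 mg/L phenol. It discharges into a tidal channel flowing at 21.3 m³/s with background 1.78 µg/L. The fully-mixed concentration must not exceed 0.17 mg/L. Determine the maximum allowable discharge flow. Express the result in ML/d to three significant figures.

436 ML/d

1.78 µg/L = 0.00178 mg/L.
Mass balance at complete mixing: C_std·(Q_w + Q_r) = Q_w·C_e + Q_r·C_b.
Rearranging, Q_w = Q_r·(C_std − C_b)/(C_e − C_std) = 21.3·(0.17 − 0.00178) / (0.88 − 0.17) = 5.047 m³/s.
= 436 ML/d.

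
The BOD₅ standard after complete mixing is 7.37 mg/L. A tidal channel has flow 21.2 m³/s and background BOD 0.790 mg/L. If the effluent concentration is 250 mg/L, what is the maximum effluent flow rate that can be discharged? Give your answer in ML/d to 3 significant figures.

Mass balance at complete mixing: C_std·(Q_w + Q_r) = Q_w·C_e + Q_r·C_b.
Rearranging, Q_w = Q_r·(C_std − C_b)/(C_e − C_std) = 21.2·(7.37 − 0.79) / (250 − 7.37) = 0.5749 m³/s.
= 49.67 ML/d.

49.7 ML/d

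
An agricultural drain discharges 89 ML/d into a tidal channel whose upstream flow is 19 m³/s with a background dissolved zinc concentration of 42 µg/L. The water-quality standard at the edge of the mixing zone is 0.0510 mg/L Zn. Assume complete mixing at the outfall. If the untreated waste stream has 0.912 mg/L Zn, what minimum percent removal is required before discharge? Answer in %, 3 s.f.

76.2 %

89 ML/d = 1.03 m³/s.
42 µg/L = 0.042 mg/L.
Mass balance: 0.051·20.03 = 1.03·Cₑ + 19·0.042.
Cₑ = (1.022 − 0.798) / 1.03 = 0.217 mg/L.
Required removal = 1 − 0.217/0.912 = 76.21 %.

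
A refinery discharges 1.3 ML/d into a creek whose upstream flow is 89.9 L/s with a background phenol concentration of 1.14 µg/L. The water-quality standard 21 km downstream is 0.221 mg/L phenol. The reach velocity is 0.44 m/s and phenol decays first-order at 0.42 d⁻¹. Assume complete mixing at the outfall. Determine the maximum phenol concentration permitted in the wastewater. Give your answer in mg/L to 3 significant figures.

1.3 ML/d = 0.01505 m³/s.
89.9 L/s = 0.0899 m³/s.
1.14 µg/L = 0.00114 mg/L.
Travel time to the compliance point: t = 2.1e+04/0.44 = 4.773e+04 s = 0.5524 d; decay factor exp(−0.42·0.5524) = 0.7929.
So the concentration just after mixing may be at most 0.221/0.7929 = 0.2787 mg/L.
Mass balance: 0.2787·0.1049 = 0.01505·Cₑ + 0.0899·0.00114.
Cₑ = (0.02925 − 0.0001025) / 0.01505 = 1.937 mg/L.

1.94 mg/L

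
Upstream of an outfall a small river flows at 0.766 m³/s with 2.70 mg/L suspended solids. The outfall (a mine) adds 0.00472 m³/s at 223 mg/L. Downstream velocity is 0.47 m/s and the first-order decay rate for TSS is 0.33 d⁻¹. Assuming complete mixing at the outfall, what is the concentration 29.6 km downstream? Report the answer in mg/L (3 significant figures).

After complete mixing, C₀ = (0.00472·223 + 0.766·2.7) / 0.7707 = 4.049 mg/L.
Travel time t = 2.96e+04 m / 0.47 m/s = 6.298e+04 s = 0.7289 d.
C = 4.049·exp(−0.33·0.7289) = 4.049·0.7862 = 3.183 mg/L.

3.18 mg/L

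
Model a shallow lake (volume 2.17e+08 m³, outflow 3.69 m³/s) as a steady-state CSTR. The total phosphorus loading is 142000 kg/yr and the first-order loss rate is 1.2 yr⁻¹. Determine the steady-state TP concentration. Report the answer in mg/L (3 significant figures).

Outflow Q = 3.69 m³/s × 3.156e+07 s/yr = 1.164e+08 m³/yr.
Steady-state CSTR mass balance: W = Q·C + k·V·C, so C = W/(Q + kV).
Q + kV = 1.164e+08 + 1.2·2.17e+08 = 3.768e+08 m³/yr.
C = 142000/3.768e+08 = 0.0003768 kg/m³ = 0.3768 mg/L.

0.377 mg/L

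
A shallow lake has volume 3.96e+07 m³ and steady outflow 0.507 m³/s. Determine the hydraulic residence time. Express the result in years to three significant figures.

2.48 yr

Q = 0.507 m³/s × 3.156e+07 s/yr = 1.6e+07 m³/yr.
Hydraulic residence time τ = V/Q = 3.96e+07/1.6e+07 = 2.475 yr.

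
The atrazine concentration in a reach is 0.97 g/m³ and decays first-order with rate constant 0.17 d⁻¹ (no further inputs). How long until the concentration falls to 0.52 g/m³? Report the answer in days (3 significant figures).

t = ln(C₀/C)/k = ln(0.97/0.52)/0.17 = 0.6235/0.17 = 3.667 d.

3.67 d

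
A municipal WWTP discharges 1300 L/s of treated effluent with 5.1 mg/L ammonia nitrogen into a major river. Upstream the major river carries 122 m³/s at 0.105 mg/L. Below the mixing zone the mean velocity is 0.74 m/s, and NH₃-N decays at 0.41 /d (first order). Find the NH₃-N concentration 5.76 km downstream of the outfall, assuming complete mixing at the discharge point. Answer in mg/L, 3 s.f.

1300 L/s = 1.3 m³/s.
After complete mixing, C₀ = (1.3·5.1 + 122·0.105) / 123.3 = 0.1577 mg/L.
Travel time t = 5760 m / 0.74 m/s = 7784 s = 0.09009 d.
C = 0.1577·exp(−0.41·0.09009) = 0.1577·0.9637 = 0.1519 mg/L.

0.152 mg/L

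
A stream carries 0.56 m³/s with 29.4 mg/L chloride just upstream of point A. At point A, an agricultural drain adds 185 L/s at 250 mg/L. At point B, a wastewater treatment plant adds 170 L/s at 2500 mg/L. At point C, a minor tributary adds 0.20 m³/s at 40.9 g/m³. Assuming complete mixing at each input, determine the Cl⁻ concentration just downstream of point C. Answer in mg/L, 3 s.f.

445 mg/L

185 L/s = 0.185 m³/s.
After input A: C = (0.56·29.4 + 0.185·250) / 0.745 = 84.18 mg/L.
170 L/s = 0.17 m³/s.
After input B: C = (0.745·84.18 + 0.17·2500) / 0.915 = 533 mg/L.
After input C: C = (0.915·533 + 0.2·40.9) / 1.115 = 444.7 mg/L.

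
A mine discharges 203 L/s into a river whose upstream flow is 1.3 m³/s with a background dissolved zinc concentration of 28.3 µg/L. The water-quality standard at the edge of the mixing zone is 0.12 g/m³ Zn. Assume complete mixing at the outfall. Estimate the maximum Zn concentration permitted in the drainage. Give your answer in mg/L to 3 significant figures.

0.707 mg/L

203 L/s = 0.203 m³/s.
28.3 µg/L = 0.0283 mg/L.
Mass balance: 0.12·1.503 = 0.203·Cₑ + 1.3·0.0283.
Cₑ = (0.1804 − 0.03679) / 0.203 = 0.7072 mg/L.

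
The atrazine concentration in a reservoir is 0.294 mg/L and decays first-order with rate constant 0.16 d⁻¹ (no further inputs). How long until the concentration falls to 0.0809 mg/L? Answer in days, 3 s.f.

8.06 d

t = ln(C₀/C)/k = ln(0.294/0.0809)/0.16 = 1.29/0.16 = 8.065 d.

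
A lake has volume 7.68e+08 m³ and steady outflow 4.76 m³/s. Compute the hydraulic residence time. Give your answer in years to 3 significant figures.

5.11 yr

Q = 4.76 m³/s × 3.156e+07 s/yr = 1.502e+08 m³/yr.
Hydraulic residence time τ = V/Q = 7.68e+08/1.502e+08 = 5.113 yr.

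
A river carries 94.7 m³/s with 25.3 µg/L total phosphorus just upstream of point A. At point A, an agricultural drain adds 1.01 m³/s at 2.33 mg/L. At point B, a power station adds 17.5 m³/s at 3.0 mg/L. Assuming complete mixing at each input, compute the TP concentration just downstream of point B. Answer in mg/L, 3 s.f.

25.3 µg/L = 0.0253 mg/L.
After input A: C = (94.7·0.0253 + 1.01·2.33) / 95.71 = 0.04962 mg/L.
After input B: C = (95.71·0.04962 + 17.5·3) / 113.2 = 0.5057 mg/L.

0.506 mg/L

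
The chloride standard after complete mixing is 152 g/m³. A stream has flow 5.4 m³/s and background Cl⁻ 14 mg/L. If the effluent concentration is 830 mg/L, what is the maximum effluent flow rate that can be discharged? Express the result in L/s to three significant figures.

Mass balance at complete mixing: C_std·(Q_w + Q_r) = Q_w·C_e + Q_r·C_b.
Rearranging, Q_w = Q_r·(C_std − C_b)/(C_e − C_std) = 5.4·(152 − 14) / (830 − 152) = 1.099 m³/s.
= 1099 L/s.

1100 L/s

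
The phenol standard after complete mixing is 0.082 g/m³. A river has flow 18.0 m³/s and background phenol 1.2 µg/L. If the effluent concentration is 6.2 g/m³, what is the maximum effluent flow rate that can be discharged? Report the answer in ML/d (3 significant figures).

20.5 ML/d

1.2 µg/L = 0.0012 mg/L.
Mass balance at complete mixing: C_std·(Q_w + Q_r) = Q_w·C_e + Q_r·C_b.
Rearranging, Q_w = Q_r·(C_std − C_b)/(C_e − C_std) = 18.0·(0.082 − 0.0012) / (6.2 − 0.082) = 0.2377 m³/s.
= 20.54 ML/d.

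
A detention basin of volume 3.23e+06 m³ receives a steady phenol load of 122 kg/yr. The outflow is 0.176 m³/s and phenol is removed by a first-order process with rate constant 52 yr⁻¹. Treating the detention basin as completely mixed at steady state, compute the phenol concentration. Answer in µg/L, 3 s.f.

0.703 µg/L

Outflow Q = 0.176 m³/s × 3.156e+07 s/yr = 5.554e+06 m³/yr.
Steady-state CSTR mass balance: W = Q·C + k·V·C, so C = W/(Q + kV).
Q + kV = 5.554e+06 + 52·3.23e+06 = 1.735e+08 m³/yr.
C = 122/1.735e+08 = 7.031e-07 kg/m³ = 0.0007031 mg/L = 0.7031 µg/L.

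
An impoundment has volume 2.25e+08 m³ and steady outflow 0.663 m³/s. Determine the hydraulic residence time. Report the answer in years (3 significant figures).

Q = 0.663 m³/s × 3.156e+07 s/yr = 2.092e+07 m³/yr.
Hydraulic residence time τ = V/Q = 2.25e+08/2.092e+07 = 10.75 yr.

10.8 yr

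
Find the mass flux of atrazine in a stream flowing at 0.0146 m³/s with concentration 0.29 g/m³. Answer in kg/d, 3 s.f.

0.366 kg/d

Mass flux = Q·C = 0.0146 m³/s × 0.29 g/m³ = 0.004234 g/s.
= 0.004234 g/s × 86.4 = 0.3658 kg/d.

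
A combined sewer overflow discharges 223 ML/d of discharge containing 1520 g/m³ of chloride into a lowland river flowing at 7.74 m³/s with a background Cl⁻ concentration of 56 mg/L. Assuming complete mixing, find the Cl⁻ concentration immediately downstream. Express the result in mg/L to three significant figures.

422 mg/L

223 ML/d = 2.581 m³/s.
Flow-weighted mixing gives C = (2.581·1520 + 7.74·56) / (2.581 + 7.74) = 4357/10.32 = 422.1 mg/L.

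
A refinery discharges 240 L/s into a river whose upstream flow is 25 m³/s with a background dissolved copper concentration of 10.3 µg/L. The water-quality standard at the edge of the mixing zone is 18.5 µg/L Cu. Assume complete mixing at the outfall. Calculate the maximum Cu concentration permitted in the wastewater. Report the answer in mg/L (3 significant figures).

240 L/s = 0.24 m³/s.
10.3 µg/L = 0.0103 mg/L.
18.5 µg/L = 0.0185 mg/L.
Mass balance: 0.0185·25.24 = 0.24·Cₑ + 25·0.0103.
Cₑ = (0.4669 − 0.2575) / 0.24 = 0.8727 mg/L.

0.873 mg/L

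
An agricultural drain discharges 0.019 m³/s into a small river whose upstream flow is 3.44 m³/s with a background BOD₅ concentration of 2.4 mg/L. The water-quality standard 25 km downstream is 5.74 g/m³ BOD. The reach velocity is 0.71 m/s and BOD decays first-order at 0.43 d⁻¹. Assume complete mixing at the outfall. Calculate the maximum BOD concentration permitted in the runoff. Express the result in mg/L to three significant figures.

811 mg/L

Travel time to the compliance point: t = 2.5e+04/0.71 = 3.521e+04 s = 0.4075 d; decay factor exp(−0.43·0.4075) = 0.8393.
So the concentration just after mixing may be at most 5.74/0.8393 = 6.839 mg/L.
Mass balance: 6.839·3.459 = 0.019·Cₑ + 3.44·2.4.
Cₑ = (23.66 − 8.256) / 0.019 = 810.6 mg/L.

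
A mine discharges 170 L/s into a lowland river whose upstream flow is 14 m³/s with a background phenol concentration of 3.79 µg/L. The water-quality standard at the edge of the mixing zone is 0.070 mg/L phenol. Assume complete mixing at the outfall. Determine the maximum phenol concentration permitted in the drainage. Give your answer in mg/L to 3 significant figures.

170 L/s = 0.17 m³/s.
3.79 µg/L = 0.00379 mg/L.
Mass balance: 0.07·14.17 = 0.17·Cₑ + 14·0.00379.
Cₑ = (0.9919 − 0.05306) / 0.17 = 5.523 mg/L.

5.52 mg/L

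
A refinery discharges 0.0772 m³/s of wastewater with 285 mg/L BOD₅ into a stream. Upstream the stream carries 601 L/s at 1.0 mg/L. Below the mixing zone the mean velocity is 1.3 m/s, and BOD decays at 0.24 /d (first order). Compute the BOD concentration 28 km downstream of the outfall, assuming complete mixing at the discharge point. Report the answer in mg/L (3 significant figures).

31.4 mg/L

601 L/s = 0.601 m³/s.
After complete mixing, C₀ = (0.0772·285 + 0.601·1) / 0.6782 = 33.33 mg/L.
Travel time t = 2.8e+04 m / 1.3 m/s = 2.154e+04 s = 0.2493 d.
C = 33.33·exp(−0.24·0.2493) = 33.33·0.9419 = 31.39 mg/L.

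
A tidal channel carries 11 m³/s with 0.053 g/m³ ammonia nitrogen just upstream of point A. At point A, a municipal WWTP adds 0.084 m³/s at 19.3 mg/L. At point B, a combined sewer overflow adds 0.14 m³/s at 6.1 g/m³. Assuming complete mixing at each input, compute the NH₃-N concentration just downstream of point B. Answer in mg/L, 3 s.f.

0.272 mg/L

After input A: C = (11·0.053 + 0.084·19.3) / 11.08 = 0.1989 mg/L.
After input B: C = (11.08·0.1989 + 0.14·6.1) / 11.22 = 0.2725 mg/L.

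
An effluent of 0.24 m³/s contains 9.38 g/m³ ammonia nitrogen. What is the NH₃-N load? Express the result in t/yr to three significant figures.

71.0 t/yr

Mass flux = Q·C = 0.24 m³/s × 9.38 g/m³ = 2.251 g/s.
= 2.251 g/s × 31.56 = 71.04 t/yr.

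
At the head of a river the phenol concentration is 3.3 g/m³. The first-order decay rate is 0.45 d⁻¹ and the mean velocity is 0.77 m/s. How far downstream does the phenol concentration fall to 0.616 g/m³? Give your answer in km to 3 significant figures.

248 km

From C = C₀·e^(−kt), t = ln(C₀/C)/k = ln(3.3/0.616)/0.45 = 1.678/0.45 = 3.73 d.
Distance = v·t = 0.77 m/s × 3.223e+05 s = 2.481e+05 m = 248.1 km.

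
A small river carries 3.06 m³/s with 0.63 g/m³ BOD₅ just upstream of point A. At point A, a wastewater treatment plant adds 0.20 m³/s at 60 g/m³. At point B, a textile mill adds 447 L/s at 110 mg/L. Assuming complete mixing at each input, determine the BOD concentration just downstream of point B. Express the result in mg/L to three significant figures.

17.0 mg/L

After input A: C = (3.06·0.63 + 0.2·60) / 3.26 = 4.272 mg/L.
447 L/s = 0.447 m³/s.
After input B: C = (3.26·4.272 + 0.447·110) / 3.707 = 17.02 mg/L.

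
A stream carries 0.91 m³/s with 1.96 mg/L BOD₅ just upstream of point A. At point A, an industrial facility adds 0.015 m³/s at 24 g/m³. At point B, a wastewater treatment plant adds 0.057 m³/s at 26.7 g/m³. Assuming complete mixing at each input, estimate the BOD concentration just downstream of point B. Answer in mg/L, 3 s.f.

After input A: C = (0.91·1.96 + 0.015·24) / 0.925 = 2.317 mg/L.
After input B: C = (0.925·2.317 + 0.057·26.7) / 0.982 = 3.733 mg/L.

3.73 mg/L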